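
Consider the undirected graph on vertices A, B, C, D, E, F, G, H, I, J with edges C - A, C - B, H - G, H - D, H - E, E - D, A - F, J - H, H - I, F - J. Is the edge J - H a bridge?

Yes

Removing J - H leaves no path between J and H: the component count goes from 1 to 2. So it is a bridge.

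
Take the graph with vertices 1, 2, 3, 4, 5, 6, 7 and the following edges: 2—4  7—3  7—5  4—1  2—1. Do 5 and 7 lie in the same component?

From 5 we can reach 3, 5, 7, which includes 7.

Yes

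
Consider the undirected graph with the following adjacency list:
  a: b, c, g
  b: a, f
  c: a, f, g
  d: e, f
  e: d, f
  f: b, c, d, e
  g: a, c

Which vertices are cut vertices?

f

Removing f increases the component count from 1 to 2, so f is a cut vertex.
By contrast removing d leaves 1 component; it is not a cut vertex. No other vertex is a cut vertex either.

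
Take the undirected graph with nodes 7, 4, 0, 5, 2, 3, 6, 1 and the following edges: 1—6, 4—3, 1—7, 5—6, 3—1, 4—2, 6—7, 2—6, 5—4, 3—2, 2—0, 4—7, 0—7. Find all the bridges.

The edges on the cycle 5-4-3-1-6-5 are not bridges since each lies on that cycle.
Every edge lies on some cycle, so there are no bridges.

none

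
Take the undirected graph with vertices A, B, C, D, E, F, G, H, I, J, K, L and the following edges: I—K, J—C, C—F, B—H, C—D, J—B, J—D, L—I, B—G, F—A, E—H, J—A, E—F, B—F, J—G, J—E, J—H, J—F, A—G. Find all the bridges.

The edges on the cycle J-C-F-E-J are not bridges since each lies on that cycle.
But removing I—K disconnects I from K; removing L—I disconnects L from I — these are bridges.

I-K, I-L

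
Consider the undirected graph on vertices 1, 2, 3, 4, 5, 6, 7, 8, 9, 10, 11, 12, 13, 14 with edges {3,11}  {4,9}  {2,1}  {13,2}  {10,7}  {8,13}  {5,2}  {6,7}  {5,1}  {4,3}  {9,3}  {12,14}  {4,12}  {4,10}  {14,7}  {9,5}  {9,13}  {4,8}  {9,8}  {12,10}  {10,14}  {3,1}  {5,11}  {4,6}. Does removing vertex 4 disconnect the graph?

Yes

Deleting 4 raises the number of components from 1 to 2, so 4 is a cut vertex.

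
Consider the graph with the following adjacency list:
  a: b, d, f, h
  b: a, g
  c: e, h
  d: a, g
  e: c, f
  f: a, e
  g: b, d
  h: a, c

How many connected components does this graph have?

Starting from a we can reach a, b, c, d, e, f, g, h. That is one component of size 8.
Total: 1 component.

1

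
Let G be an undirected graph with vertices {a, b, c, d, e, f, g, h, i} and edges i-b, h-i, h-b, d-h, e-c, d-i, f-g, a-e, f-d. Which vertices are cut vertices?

d, e, f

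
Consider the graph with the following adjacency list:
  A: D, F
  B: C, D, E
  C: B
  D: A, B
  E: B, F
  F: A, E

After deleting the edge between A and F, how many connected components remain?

1

A and F are still connected via A-D-B-E-F, so the component count stays at 1.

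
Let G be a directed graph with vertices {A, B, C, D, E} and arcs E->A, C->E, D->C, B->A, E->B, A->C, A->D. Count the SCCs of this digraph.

{A, B, C, D, E} are all mutually reachable — one SCC of size 5.
That gives 1 strongly connected component.

1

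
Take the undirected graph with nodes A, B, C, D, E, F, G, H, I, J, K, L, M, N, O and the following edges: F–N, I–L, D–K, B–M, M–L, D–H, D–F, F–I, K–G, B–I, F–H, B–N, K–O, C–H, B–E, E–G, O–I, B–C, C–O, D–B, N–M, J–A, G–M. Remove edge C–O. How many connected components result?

2

C and O are still connected via C-B-I-O, so the component count stays at 2.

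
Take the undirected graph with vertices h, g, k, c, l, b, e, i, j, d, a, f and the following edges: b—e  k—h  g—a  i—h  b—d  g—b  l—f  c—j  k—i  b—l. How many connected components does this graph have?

Starting from c we can reach c, j. That is one component of size 2.
Starting from h we can reach h, i, k. That is one component of size 3.
Starting from a we can reach a, b, d, e, f, g, l. That is one component of size 7.
Total: 3 components.

3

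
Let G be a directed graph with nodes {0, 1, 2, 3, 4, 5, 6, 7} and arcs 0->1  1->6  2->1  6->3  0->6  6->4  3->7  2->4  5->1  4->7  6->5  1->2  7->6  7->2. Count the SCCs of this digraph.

{1, 2, 3, 4, 5, 6, 7} are all mutually reachable — one SCC of size 7.
{0} is an SCC by itself.
That gives 2 strongly connected components.

2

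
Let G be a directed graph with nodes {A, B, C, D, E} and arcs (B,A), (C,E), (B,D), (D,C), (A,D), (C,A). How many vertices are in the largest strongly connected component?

3

{A, C, D} are all mutually reachable — one SCC of size 3.
{B} is an SCC by itself.
{E} is an SCC by itself.
The largest has 3 vertices.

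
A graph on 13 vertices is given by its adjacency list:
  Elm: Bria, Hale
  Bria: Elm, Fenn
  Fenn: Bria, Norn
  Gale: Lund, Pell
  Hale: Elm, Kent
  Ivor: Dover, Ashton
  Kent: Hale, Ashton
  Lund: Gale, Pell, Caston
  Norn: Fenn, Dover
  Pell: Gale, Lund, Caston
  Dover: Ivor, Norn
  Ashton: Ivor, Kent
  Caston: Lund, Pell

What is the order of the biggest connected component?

9

Starting from Gale we can reach Gale, Lund, Pell, Caston. That is one component of size 4.
Starting from Elm we can reach Elm, Bria, Fenn, Hale, Ivor, Kent, Norn, Dover, Ashton. That is one component of size 9.
The largest has 9 vertices.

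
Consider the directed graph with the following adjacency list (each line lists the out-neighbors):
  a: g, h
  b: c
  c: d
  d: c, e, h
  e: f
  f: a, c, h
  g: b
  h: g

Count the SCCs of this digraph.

{a, b, c, d, e, f, g, h} are all mutually reachable — one SCC of size 8.
That gives 1 strongly connected component.

1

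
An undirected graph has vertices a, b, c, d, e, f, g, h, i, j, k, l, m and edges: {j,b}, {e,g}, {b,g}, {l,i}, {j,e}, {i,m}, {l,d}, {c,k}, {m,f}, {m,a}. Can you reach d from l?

From l we can reach a, d, f, i, l, m, which includes d.

Yes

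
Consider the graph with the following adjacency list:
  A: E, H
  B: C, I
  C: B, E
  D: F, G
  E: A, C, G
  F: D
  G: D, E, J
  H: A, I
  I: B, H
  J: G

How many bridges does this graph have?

The edges on the cycle E-C-B-I-H-A-E are not bridges since each lies on that cycle.
But removing G-D disconnects G from D; removing J-G disconnects J from G; removing E-G disconnects E from G; removing F-D disconnects F from D — these are bridges.
That makes 4 bridges.

4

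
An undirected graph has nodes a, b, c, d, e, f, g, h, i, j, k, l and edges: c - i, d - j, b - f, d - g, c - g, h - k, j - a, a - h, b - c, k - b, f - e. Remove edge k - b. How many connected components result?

k and b are still connected via k-h-a-j-d-g-c-b, so the component count stays at 2.

2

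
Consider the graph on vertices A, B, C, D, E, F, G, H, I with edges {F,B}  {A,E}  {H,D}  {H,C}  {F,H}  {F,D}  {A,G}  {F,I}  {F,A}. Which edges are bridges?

A-E, A-F, A-G, B-F, C-H, F-I

The edges on the cycle F-H-D-F are not bridges since each lies on that cycle.
But removing A–E disconnects A from E; removing F–B disconnects F from B; removing F–A disconnects F from A; removing A–G disconnects A from G — these are bridges.
In total 6 edges are bridges.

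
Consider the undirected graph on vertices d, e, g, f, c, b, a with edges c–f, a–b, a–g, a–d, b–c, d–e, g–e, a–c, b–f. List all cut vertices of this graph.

Removing a increases the component count from 1 to 2, so a is a cut vertex.
By contrast removing b leaves 1 component; it is not a cut vertex. No other vertex is a cut vertex either.

a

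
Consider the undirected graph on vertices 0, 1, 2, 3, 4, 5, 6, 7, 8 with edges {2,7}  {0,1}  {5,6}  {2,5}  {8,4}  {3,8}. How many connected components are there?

3

Starting from 0 we can reach 0, 1. That is one component of size 2.
Starting from 3 we can reach 3, 4, 8. That is one component of size 3.
Starting from 2 we can reach 2, 5, 6, 7. That is one component of size 4.
Total: 3 components.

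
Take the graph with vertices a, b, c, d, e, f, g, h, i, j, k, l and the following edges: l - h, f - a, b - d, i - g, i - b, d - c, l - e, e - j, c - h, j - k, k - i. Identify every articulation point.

i

Removing i increases the component count from 2 to 3, so i is a cut vertex.
By contrast removing j leaves 2 components; it is not a cut vertex. No other vertex is a cut vertex either.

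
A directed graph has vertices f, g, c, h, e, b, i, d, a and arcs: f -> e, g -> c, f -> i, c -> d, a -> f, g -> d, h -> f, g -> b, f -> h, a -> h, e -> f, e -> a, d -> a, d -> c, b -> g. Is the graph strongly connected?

There is no directed path from i to d, so the graph is not strongly connected.

No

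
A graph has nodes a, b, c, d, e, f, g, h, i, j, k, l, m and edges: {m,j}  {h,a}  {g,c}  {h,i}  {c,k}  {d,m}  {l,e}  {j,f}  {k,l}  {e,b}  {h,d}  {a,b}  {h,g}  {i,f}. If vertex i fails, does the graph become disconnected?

Deleting i leaves 1 component (was 1) (its neighbors f, h remain connected to each other), so i is not a cut vertex.

No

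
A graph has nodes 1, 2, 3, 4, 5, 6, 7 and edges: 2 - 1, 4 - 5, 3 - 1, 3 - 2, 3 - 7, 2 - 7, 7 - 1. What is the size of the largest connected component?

4

6 is isolated — a component by itself.
Starting from 4 we can reach 4, 5. That is one component of size 2.
Starting from 1 we can reach 1, 2, 3, 7. That is one component of size 4.
The largest has 4 vertices.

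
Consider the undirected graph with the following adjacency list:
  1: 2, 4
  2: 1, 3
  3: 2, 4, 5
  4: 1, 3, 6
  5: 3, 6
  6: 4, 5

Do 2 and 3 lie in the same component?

Yes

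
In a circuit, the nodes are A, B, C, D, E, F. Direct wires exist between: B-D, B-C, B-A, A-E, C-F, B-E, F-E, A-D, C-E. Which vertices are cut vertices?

none

Removing B, for instance, still leaves 1 component. No single vertex removal increases the component count — the graph has no articulation points.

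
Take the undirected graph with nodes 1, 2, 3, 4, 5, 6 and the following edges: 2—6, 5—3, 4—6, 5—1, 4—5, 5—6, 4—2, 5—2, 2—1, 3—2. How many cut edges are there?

0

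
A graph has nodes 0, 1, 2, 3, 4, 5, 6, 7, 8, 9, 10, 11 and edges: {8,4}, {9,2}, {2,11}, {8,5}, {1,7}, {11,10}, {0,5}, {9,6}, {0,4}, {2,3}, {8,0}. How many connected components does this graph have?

3

Starting from 1 we can reach 1, 7. That is one component of size 2.
Starting from 0 we can reach 0, 4, 5, 8. That is one component of size 4.
Starting from 2 we can reach 2, 3, 6, 9, 10, 11. That is one component of size 6.
Total: 3 components.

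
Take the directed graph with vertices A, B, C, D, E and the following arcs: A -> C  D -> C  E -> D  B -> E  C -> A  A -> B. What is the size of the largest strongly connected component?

{A, B, C, D, E} are all mutually reachable — one SCC of size 5.
The largest has 5 vertices.

5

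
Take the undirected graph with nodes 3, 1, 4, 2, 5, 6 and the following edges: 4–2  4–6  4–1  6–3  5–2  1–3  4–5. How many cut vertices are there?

Removing 4 increases the component count from 1 to 2, so 4 is a cut vertex.
By contrast removing 1 leaves 1 component; it is not a cut vertex. No other vertex is a cut vertex either.

1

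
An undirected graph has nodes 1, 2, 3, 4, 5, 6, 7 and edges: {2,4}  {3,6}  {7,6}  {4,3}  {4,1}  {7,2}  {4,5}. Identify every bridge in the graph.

1-4, 4-5

The edges on the cycle 7-2-4-3-6-7 are not bridges since each lies on that cycle.
But removing 4-5 disconnects 4 from 5; removing 4-1 disconnects 4 from 1 — these are bridges.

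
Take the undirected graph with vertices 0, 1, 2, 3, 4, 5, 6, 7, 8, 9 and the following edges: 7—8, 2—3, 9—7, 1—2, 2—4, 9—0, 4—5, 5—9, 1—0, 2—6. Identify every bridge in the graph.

2-3, 2-6, 7-8, 7-9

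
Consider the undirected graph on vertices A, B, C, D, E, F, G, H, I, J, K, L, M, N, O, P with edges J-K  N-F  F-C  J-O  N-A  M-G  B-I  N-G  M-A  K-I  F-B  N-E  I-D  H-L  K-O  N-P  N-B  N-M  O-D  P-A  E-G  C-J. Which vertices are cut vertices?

Removing N increases the component count from 2 to 3, so N is a cut vertex.
By contrast removing E leaves 2 components; it is not a cut vertex. No other vertex is a cut vertex either.

N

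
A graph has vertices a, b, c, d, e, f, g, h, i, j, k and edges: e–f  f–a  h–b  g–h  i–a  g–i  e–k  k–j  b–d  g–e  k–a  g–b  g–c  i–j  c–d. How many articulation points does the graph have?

1

Removing g increases the component count from 1 to 2, so g is a cut vertex.
By contrast removing e leaves 1 component; it is not a cut vertex. No other vertex is a cut vertex either.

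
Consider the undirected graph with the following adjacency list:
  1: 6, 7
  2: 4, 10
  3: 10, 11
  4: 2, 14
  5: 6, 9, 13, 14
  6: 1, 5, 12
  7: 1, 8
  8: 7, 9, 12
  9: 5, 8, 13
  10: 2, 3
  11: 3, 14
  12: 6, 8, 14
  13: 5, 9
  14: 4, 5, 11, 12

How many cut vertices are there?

1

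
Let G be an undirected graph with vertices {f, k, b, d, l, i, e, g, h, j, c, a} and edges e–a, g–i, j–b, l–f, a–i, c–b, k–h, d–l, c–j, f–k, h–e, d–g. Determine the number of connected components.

2

Starting from b we can reach b, c, j. That is one component of size 3.
Starting from a we can reach a, d, e, f, g, h, i, k, l. That is one component of size 9.
Total: 2 components.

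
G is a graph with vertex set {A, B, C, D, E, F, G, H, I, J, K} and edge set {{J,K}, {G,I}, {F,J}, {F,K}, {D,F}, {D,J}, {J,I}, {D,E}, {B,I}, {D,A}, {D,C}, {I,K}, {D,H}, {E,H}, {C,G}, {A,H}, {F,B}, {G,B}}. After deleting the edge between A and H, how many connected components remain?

A and H are still connected via A-D-H, so the component count stays at 1.

1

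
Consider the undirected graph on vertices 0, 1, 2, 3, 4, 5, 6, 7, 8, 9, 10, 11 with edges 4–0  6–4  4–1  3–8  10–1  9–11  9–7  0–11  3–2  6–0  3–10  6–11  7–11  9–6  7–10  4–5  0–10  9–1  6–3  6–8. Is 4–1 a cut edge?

After removing 4–1, the path 4-6-9-1 still connects them, so the edge is not a bridge.

No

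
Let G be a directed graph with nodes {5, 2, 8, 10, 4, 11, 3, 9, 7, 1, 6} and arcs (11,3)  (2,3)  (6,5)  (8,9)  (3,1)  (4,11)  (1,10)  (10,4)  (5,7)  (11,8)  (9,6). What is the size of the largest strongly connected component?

5

{1, 3, 4, 10, 11} are all mutually reachable — one SCC of size 5.
{9} is an SCC by itself.
{5} is an SCC by itself.
{8} is an SCC by itself.
{2} is an SCC by itself.
(and 2 more singleton SCCs)
The largest has 5 vertices.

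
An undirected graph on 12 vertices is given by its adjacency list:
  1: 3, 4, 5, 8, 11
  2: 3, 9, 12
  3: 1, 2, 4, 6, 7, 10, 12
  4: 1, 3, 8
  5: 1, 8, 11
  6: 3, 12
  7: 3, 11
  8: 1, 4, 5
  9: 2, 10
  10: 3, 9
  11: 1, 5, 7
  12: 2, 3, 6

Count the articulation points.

Removing 3 increases the component count from 1 to 2, so 3 is a cut vertex.
By contrast removing 4 leaves 1 component; it is not a cut vertex. No other vertex is a cut vertex either.

1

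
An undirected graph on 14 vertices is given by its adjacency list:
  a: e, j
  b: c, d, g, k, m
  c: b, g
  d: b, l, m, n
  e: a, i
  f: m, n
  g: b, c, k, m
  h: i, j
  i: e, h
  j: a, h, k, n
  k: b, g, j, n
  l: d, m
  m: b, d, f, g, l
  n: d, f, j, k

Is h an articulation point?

No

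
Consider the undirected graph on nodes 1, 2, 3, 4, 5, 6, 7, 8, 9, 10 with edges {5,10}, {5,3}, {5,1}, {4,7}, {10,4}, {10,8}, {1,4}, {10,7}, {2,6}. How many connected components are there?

9 is isolated — a component by itself.
Starting from 2 we can reach 2, 6. That is one component of size 2.
Starting from 1 we can reach 1, 3, 4, 5, 7, 8, 10. That is one component of size 7.
Total: 3 components.

3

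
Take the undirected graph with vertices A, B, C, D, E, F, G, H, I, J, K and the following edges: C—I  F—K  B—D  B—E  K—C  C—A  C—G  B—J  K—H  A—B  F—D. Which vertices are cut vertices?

Removing B increases the component count from 1 to 3, so B is a cut vertex.
Removing C increases the component count from 1 to 3, so C is a cut vertex.
Removing K increases the component count from 1 to 2, so K is a cut vertex.
By contrast removing H leaves 1 component; it is not a cut vertex. No other vertex is a cut vertex either.

B, C, K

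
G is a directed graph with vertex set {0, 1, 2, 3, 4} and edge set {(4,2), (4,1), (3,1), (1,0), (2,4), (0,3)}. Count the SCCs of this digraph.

{0, 1, 3} are all mutually reachable — one SCC of size 3.
{2, 4} are all mutually reachable — one SCC of size 2.
That gives 2 strongly connected components.

2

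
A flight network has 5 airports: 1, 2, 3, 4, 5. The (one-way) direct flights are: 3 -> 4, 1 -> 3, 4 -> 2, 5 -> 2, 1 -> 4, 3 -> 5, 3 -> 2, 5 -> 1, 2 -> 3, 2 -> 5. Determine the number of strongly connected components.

{1, 2, 3, 4, 5} are all mutually reachable — one SCC of size 5.
That gives 1 strongly connected component.

1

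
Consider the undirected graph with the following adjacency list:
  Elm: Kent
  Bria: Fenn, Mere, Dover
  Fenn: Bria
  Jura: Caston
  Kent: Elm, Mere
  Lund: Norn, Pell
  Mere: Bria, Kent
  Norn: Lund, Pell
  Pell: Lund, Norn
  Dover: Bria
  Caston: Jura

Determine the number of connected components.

Starting from Jura we can reach Jura, Caston. That is one component of size 2.
Starting from Lund we can reach Lund, Norn, Pell. That is one component of size 3.
Starting from Elm we can reach Elm, Bria, Fenn, Kent, Mere, Dover. That is one component of size 6.
Total: 3 components.

3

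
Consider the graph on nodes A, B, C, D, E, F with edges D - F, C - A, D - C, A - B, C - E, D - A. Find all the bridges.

A-B, C-E, D-F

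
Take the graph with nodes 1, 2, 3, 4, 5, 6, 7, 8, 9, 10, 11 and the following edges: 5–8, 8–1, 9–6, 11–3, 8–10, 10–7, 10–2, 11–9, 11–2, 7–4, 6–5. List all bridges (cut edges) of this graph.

The edges on the cycle 11-9-6-5-8-10-2-11 are not bridges since each lies on that cycle.
But removing 1–8 disconnects 1 from 8; removing 4–7 disconnects 4 from 7; removing 10–7 disconnects 10 from 7; removing 11–3 disconnects 11 from 3 — these are bridges.

1-8, 10-7, 11-3, 4-7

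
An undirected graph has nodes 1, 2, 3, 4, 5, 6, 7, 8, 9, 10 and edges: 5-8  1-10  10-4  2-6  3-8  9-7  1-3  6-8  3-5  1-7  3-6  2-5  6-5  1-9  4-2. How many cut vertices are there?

Removing 1 increases the component count from 1 to 2, so 1 is a cut vertex.
By contrast removing 2 leaves 1 component; it is not a cut vertex. No other vertex is a cut vertex either.

1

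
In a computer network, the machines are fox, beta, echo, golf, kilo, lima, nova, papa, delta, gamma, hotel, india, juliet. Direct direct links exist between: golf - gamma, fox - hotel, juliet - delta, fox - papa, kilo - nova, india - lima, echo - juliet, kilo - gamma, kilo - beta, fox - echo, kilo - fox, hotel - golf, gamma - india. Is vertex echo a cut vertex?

Yes

Deleting echo raises the number of components from 1 to 2, so echo is a cut vertex.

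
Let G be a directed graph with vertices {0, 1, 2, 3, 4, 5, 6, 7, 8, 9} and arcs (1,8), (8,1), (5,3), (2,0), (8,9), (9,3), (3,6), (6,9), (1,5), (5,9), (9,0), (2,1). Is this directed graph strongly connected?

No

There is no directed path from 8 to 4, so the graph is not strongly connected.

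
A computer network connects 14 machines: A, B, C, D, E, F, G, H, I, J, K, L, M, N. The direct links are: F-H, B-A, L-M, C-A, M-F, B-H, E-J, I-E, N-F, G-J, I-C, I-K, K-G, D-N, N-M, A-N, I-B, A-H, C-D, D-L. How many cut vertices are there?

Removing I increases the component count from 1 to 2, so I is a cut vertex.
By contrast removing N leaves 1 component; it is not a cut vertex. No other vertex is a cut vertex either.

1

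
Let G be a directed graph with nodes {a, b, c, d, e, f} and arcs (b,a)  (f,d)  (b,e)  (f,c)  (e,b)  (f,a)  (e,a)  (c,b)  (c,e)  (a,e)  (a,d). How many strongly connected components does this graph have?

{a, b, e} are all mutually reachable — one SCC of size 3.
{d} is an SCC by itself.
{c} is an SCC by itself.
{f} is an SCC by itself.
That gives 4 strongly connected components.

4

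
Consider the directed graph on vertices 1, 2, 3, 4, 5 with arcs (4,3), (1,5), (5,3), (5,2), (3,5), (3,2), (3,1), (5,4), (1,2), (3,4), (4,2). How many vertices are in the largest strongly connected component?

{1, 3, 4, 5} are all mutually reachable — one SCC of size 4.
{2} is an SCC by itself.
The largest has 4 vertices.

4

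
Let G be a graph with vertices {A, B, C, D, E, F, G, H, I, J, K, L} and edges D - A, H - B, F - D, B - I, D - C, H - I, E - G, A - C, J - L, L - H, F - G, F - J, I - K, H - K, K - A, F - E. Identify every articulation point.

F

Removing F increases the component count from 1 to 2, so F is a cut vertex.
By contrast removing L leaves 1 component; it is not a cut vertex. No other vertex is a cut vertex either.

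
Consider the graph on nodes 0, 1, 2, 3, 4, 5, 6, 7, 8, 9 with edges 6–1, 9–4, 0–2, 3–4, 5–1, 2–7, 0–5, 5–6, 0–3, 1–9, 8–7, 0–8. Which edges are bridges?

The edges on the cycle 0-8-7-2-0 are not bridges since each lies on that cycle.
Every edge lies on some cycle, so there are no bridges.

none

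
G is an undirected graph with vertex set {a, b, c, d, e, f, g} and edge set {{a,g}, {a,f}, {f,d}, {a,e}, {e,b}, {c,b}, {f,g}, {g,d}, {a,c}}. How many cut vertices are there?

1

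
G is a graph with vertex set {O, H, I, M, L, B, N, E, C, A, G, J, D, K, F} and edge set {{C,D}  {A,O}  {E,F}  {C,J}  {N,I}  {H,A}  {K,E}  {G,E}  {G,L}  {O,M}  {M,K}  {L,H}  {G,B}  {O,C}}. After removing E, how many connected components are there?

3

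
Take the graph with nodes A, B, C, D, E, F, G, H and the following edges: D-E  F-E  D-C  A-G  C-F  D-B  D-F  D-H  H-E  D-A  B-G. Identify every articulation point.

D

Removing D increases the component count from 1 to 2, so D is a cut vertex.
By contrast removing G leaves 1 component; it is not a cut vertex. No other vertex is a cut vertex either.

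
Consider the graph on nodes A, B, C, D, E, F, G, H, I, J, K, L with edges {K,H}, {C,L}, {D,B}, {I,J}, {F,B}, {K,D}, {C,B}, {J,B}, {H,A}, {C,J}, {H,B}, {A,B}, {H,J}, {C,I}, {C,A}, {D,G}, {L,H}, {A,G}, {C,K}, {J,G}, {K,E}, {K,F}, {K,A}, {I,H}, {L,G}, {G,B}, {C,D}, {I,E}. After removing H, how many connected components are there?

With H gone, the remaining components are: {A, B, C, D, E, F, G, I, J, K, L}.
That is 1 component.

1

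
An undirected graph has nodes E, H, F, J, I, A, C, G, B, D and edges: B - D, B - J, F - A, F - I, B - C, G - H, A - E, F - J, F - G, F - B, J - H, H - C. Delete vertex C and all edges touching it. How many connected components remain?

With C gone, the remaining components are: {A, B, D, E, F, G, H, I, J}.
That is 1 component.

1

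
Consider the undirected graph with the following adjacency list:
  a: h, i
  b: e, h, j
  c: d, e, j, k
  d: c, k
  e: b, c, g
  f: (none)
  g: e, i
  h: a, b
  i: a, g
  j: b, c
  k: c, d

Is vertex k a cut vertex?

Deleting k leaves 2 components (was 2), so k is not a cut vertex.

No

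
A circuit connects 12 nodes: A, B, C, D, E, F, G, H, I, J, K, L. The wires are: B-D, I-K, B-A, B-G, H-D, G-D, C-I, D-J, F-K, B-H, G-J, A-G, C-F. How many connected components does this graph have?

E is isolated — a component by itself.
L is isolated — a component by itself.
Starting from C we can reach C, F, I, K. That is one component of size 4.
Starting from A we can reach A, B, D, G, H, J. That is one component of size 6.
Total: 4 components.

4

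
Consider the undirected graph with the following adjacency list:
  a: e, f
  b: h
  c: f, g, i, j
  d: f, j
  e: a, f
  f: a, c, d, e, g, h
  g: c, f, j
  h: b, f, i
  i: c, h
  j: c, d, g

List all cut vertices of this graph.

f, h

Removing f increases the component count from 1 to 2, so f is a cut vertex.
Removing h increases the component count from 1 to 2, so h is a cut vertex.
By contrast removing j leaves 1 component; it is not a cut vertex. No other vertex is a cut vertex either.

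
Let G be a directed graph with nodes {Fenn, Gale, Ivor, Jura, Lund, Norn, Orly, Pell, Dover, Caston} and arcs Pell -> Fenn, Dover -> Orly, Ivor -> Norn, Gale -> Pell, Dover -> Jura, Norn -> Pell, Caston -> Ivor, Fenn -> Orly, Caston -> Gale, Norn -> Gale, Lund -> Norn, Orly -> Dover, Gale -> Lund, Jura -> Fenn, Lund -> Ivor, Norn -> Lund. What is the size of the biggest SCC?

4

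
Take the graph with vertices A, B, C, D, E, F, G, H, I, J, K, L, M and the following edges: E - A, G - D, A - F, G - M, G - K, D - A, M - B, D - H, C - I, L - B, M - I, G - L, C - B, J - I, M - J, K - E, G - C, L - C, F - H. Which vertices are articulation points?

G

Removing G increases the component count from 1 to 2, so G is a cut vertex.
By contrast removing C leaves 1 component; it is not a cut vertex. No other vertex is a cut vertex either.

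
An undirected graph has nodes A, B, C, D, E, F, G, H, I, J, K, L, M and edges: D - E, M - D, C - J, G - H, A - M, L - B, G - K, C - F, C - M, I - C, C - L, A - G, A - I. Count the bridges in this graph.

The edges on the cycle A-I-C-M-A are not bridges since each lies on that cycle.
But removing M - D disconnects M from D; removing G - K disconnects G from K; removing C - L disconnects C from L; removing A - G disconnects A from G — these are bridges.
In total 9 edges are bridges.

9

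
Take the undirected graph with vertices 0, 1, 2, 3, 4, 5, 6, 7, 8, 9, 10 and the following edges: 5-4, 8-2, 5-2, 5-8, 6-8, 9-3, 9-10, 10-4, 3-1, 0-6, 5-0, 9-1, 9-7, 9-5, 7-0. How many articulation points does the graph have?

1

Removing 9 increases the component count from 1 to 2, so 9 is a cut vertex.
By contrast removing 8 leaves 1 component; it is not a cut vertex. No other vertex is a cut vertex either.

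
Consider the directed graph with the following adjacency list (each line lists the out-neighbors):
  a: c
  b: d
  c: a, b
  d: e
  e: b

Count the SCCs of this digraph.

2

{b, d, e} are all mutually reachable — one SCC of size 3.
{a, c} are all mutually reachable — one SCC of size 2.
That gives 2 strongly connected components.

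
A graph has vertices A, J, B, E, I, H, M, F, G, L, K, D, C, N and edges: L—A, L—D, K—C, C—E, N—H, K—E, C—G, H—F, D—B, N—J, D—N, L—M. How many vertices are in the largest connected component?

I is isolated — a component by itself.
Starting from C we can reach C, E, G, K. That is one component of size 4.
Starting from A we can reach A, B, D, F, H, J, L, M, N. That is one component of size 9.
The largest has 9 vertices.

9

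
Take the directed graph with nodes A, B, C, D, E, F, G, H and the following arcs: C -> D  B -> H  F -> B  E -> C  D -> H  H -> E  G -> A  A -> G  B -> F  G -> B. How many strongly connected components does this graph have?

3

{C, D, E, H} are all mutually reachable — one SCC of size 4.
{B, F} are all mutually reachable — one SCC of size 2.
{A, G} are all mutually reachable — one SCC of size 2.
That gives 3 strongly connected components.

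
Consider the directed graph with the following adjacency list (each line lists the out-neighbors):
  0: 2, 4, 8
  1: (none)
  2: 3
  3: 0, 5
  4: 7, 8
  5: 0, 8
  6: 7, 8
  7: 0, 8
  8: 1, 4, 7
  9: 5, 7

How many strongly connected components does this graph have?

{0, 2, 3, 4, 5, 7, 8} are all mutually reachable — one SCC of size 7.
{9} is an SCC by itself.
{1} is an SCC by itself.
{6} is an SCC by itself.
That gives 4 strongly connected components.

4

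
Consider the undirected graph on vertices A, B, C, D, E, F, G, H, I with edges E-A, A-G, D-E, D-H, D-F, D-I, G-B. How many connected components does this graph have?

2

C is isolated — a component by itself.
Starting from A we can reach A, B, D, E, F, G, H, I. That is one component of size 8.
Total: 2 components.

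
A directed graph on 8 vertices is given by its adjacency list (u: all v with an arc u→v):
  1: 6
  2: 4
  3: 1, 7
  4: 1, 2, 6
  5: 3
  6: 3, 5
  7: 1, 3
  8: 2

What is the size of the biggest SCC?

{1, 3, 5, 6, 7} are all mutually reachable — one SCC of size 5.
{2, 4} are all mutually reachable — one SCC of size 2.
{8} is an SCC by itself.
The largest has 5 vertices.

5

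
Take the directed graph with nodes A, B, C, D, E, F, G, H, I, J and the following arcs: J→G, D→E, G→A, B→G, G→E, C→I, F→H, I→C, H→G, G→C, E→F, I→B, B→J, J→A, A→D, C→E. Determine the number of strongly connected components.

1

{A, B, C, D, E, F, G, H, I, J} are all mutually reachable — one SCC of size 10.
That gives 1 strongly connected component.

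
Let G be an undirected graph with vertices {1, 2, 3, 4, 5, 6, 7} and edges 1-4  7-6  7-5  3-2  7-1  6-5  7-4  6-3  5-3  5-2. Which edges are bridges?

none

The edges on the cycle 7-1-4-7 are not bridges since each lies on that cycle.
Every edge lies on some cycle, so there are no bridges.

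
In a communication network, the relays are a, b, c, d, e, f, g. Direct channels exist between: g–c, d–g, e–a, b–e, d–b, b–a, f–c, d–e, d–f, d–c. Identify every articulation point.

Removing d increases the component count from 1 to 2, so d is a cut vertex.
By contrast removing a leaves 1 component; it is not a cut vertex. No other vertex is a cut vertex either.

d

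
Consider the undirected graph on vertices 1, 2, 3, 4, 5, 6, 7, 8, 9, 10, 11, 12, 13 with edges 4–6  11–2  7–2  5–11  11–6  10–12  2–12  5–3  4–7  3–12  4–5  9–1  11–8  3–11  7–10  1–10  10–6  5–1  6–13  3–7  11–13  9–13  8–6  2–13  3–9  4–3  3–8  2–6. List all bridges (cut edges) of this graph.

none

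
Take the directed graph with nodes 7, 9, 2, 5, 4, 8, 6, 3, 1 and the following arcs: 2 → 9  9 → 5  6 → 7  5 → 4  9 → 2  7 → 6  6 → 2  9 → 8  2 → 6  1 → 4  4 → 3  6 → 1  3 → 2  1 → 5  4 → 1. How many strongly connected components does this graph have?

2

{1, 2, 3, 4, 5, 6, 7, 9} are all mutually reachable — one SCC of size 8.
{8} is an SCC by itself.
That gives 2 strongly connected components.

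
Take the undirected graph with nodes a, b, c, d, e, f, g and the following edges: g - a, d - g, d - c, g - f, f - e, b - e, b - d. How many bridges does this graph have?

2

The edges on the cycle b-d-g-f-e-b are not bridges since each lies on that cycle.
But removing d - c disconnects d from c; removing g - a disconnects g from a — these are bridges.
That makes 2 bridges.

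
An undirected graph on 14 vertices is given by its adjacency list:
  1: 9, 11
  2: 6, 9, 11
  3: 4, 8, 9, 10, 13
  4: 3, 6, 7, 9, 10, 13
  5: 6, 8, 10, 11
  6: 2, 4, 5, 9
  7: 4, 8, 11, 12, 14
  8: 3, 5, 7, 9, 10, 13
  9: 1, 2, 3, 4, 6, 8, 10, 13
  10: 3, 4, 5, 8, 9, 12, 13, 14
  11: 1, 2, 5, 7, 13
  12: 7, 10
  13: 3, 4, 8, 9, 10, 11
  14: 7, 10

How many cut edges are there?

The edges on the cycle 4-6-2-9-4 are not bridges since each lies on that cycle.
Every edge lies on some cycle, so there are no bridges.

0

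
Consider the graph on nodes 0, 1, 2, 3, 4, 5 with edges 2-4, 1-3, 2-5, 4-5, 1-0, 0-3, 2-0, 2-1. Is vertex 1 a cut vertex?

Deleting 1 leaves 1 component (was 1) (its neighbors 0, 2, 3 remain connected to each other), so 1 is not a cut vertex.

No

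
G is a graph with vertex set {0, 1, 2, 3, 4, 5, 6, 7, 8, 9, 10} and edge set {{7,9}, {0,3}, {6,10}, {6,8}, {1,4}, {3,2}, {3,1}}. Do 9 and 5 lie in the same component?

No

The component containing 9 is {7, 9}, and 5 is not in it.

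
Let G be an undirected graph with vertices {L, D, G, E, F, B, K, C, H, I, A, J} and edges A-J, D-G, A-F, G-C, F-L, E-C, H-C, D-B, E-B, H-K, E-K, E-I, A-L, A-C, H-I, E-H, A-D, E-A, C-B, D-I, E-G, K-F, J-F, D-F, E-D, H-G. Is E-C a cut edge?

No

After removing E-C, the path E-A-C still connects them, so the edge is not a bridge.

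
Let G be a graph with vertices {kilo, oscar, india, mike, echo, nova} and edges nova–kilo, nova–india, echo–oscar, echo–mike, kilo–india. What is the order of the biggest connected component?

Starting from kilo we can reach kilo, nova, india. That is one component of size 3.
Starting from echo we can reach echo, mike, oscar. That is one component of size 3.
The largest has 3 vertices.

3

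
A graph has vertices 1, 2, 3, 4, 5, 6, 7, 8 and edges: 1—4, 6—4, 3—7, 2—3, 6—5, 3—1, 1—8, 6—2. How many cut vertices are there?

3

Removing 1 increases the component count from 1 to 2, so 1 is a cut vertex.
Removing 3 increases the component count from 1 to 2, so 3 is a cut vertex.
Removing 6 increases the component count from 1 to 2, so 6 is a cut vertex.
By contrast removing 4 leaves 1 component; it is not a cut vertex. No other vertex is a cut vertex either.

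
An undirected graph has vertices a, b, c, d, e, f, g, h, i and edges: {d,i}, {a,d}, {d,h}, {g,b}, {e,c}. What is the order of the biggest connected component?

f is isolated — a component by itself.
Starting from c we can reach c, e. That is one component of size 2.
Starting from b we can reach b, g. That is one component of size 2.
Starting from a we can reach a, d, h, i. That is one component of size 4.
The largest has 4 vertices.

4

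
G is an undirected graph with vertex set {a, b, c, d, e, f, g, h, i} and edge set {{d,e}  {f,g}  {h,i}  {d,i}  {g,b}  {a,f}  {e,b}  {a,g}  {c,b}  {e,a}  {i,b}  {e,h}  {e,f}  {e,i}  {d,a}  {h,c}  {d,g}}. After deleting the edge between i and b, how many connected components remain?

1

i and b are still connected via i-e-b, so the component count stays at 1.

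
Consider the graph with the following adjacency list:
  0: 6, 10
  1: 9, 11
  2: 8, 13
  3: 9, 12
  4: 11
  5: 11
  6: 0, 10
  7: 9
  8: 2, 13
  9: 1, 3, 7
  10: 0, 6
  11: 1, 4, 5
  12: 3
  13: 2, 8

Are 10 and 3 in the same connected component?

No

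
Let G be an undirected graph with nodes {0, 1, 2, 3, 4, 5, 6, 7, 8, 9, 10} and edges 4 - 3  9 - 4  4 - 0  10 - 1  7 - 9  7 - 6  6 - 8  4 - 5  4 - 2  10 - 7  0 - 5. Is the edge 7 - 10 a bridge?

Removing 7 - 10 leaves no path between 7 and 10: the component count goes from 1 to 2. So it is a bridge.

Yes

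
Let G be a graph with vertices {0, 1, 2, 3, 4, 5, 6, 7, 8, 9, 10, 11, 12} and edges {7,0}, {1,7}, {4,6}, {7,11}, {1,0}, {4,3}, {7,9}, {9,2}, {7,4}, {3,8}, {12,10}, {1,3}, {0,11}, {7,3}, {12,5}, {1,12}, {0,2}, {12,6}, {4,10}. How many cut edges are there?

2

The edges on the cycle 1-7-0-1 are not bridges since each lies on that cycle.
But removing 5 - 12 disconnects 5 from 12; removing 8 - 3 disconnects 8 from 3 — these are bridges.
That makes 2 bridges.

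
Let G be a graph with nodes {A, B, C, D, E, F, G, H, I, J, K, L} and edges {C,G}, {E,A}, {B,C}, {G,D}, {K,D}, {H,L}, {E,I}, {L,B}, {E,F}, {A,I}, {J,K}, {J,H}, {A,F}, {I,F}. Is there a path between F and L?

No

The component containing F is {A, E, F, I}, and L is not in it.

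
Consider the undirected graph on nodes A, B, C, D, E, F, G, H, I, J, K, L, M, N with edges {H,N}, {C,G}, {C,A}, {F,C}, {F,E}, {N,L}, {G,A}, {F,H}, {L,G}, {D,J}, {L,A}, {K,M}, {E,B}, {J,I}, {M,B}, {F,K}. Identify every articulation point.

F, J

Removing F increases the component count from 2 to 3, so F is a cut vertex.
Removing J increases the component count from 2 to 3, so J is a cut vertex.
By contrast removing G leaves 2 components; it is not a cut vertex. No other vertex is a cut vertex either.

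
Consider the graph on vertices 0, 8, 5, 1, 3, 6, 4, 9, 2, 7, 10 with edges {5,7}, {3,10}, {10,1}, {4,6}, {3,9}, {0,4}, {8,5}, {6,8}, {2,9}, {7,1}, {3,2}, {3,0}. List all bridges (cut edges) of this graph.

The edges on the cycle 3-2-9-3 are not bridges since each lies on that cycle.
Every edge lies on some cycle, so there are no bridges.

none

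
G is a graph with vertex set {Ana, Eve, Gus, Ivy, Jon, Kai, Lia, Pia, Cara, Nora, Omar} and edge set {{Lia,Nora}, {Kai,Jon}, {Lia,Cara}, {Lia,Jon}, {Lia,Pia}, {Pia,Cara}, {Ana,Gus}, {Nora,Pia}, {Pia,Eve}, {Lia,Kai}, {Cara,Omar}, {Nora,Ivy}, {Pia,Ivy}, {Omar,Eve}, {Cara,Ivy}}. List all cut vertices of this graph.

Removing Lia increases the component count from 2 to 3, so Lia is a cut vertex.
By contrast removing Ivy leaves 2 components; it is not a cut vertex. No other vertex is a cut vertex either.

Lia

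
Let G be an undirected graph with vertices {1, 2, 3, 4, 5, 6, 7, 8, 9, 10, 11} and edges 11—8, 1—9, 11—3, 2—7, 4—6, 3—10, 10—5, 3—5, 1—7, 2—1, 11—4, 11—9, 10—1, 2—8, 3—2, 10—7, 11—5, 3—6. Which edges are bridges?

none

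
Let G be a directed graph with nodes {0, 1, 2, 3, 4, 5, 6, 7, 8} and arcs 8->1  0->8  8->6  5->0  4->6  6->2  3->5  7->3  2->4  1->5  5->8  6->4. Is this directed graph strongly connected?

There is no directed path from 4 to 8, so the graph is not strongly connected.

No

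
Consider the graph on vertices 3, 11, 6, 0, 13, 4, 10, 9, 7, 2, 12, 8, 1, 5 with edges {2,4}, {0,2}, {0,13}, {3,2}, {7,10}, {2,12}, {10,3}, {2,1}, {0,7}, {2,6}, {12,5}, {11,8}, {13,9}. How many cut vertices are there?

Removing 0 increases the component count from 2 to 3, so 0 is a cut vertex.
Removing 2 increases the component count from 2 to 6, so 2 is a cut vertex.
Removing 12 increases the component count from 2 to 3, so 12 is a cut vertex.
Likewise 13 is a cut vertex.
By contrast removing 8 leaves 2 components; it is not a cut vertex. No other vertex is a cut vertex either.

4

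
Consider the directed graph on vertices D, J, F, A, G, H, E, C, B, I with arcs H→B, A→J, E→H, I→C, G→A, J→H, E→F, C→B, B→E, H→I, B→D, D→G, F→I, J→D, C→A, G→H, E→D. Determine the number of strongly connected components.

1

{A, B, C, D, E, F, G, H, I, J} are all mutually reachable — one SCC of size 10.
That gives 1 strongly connected component.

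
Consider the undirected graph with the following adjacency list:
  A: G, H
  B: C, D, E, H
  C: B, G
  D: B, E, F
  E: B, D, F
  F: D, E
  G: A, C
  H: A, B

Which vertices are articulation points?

Removing B increases the component count from 1 to 2, so B is a cut vertex.
By contrast removing A leaves 1 component; it is not a cut vertex. No other vertex is a cut vertex either.

B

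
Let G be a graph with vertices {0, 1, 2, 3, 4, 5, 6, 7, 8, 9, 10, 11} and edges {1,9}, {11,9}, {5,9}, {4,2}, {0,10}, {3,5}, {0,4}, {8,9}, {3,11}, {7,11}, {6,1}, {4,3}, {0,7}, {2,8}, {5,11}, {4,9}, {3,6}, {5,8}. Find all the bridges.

0-10

The edges on the cycle 4-2-8-5-3-4 are not bridges since each lies on that cycle.
But removing 0 - 10 disconnects 0 from 10 — this is a bridge.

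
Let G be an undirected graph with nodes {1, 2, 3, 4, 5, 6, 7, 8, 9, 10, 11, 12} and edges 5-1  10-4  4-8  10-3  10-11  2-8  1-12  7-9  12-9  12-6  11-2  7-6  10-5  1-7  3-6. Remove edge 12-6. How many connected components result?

1

12 and 6 are still connected via 12-1-7-6, so the component count stays at 1.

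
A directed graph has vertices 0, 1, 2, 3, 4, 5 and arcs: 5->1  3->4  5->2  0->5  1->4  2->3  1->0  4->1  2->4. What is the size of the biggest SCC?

{0, 1, 2, 3, 4, 5} are all mutually reachable — one SCC of size 6.
The largest has 6 vertices.

6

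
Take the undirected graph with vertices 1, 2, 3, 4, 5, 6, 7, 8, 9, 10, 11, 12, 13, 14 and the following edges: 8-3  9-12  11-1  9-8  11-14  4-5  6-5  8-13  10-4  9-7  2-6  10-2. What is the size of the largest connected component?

Starting from 1 we can reach 1, 11, 14. That is one component of size 3.
Starting from 2 we can reach 2, 4, 5, 6, 10. That is one component of size 5.
Starting from 3 we can reach 3, 7, 8, 9, 12, 13. That is one component of size 6.
The largest has 6 vertices.

6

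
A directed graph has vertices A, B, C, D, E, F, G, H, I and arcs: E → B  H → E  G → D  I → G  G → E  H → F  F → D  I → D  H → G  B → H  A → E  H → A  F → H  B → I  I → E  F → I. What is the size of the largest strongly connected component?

{A, B, E, F, G, H, I} are all mutually reachable — one SCC of size 7.
{D} is an SCC by itself.
{C} is an SCC by itself.
The largest has 7 vertices.

7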